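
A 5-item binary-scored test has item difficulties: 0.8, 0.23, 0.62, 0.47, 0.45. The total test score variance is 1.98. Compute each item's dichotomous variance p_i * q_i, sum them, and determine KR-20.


For each item, compute p_i * q_i:
  Item 1: 0.8 * 0.2 = 0.16
  Item 2: 0.23 * 0.77 = 0.1771
  Item 3: 0.62 * 0.38 = 0.2356
  Item 4: 0.47 * 0.53 = 0.2491
  Item 5: 0.45 * 0.55 = 0.2475
Sum(p_i * q_i) = 0.16 + 0.1771 + 0.2356 + 0.2491 + 0.2475 = 1.0693
KR-20 = (k/(k-1)) * (1 - Sum(p_i*q_i) / Var_total)
= (5/4) * (1 - 1.0693/1.98)
= 1.25 * 0.4599
KR-20 = 0.5749

0.5749


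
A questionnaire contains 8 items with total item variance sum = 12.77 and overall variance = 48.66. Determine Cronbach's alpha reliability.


alpha = (k/(k-1)) * (1 - sum(si^2)/s_total^2)
= (8/7) * (1 - 12.77/48.66)
alpha = 0.8429

0.8429


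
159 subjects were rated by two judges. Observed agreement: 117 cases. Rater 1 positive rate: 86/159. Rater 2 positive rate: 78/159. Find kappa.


P_o = 117/159 = 0.735849
P_e = (86*78 + 73*81) / 25281 = 0.499229
kappa = (P_o - P_e) / (1 - P_e)
kappa = (0.735849 - 0.499229) / (1 - 0.499229)
kappa = 0.4725

0.4725


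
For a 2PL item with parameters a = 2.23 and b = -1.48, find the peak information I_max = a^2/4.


For 2PL, max info at theta = b = -1.48
I_max = a^2 / 4 = 2.23^2 / 4
= 4.9729 / 4
I_max = 1.2432

1.2432


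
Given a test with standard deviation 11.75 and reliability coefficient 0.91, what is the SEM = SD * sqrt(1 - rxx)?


SEM = SD * sqrt(1 - rxx)
SEM = 11.75 * sqrt(1 - 0.91)
SEM = 11.75 * sqrt(0.09) = 11.75 * 0.3
SEM = 3.525

3.525


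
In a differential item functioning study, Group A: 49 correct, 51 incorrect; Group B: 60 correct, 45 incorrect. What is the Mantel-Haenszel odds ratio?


Odds_A = 49/51 = 0.9608
Odds_B = 60/45 = 1.3333
OR = Odds_A / Odds_B = 0.9608 / 1.3333
Exactly, OR = (49 * 45) / (51 * 60) = 2205 / 3060
OR = 0.7206

0.7206


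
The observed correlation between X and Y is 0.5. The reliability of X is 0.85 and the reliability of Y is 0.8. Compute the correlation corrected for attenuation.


r_corrected = rxy / sqrt(rxx * ryy)
= 0.5 / sqrt(0.85 * 0.8)
= 0.5 / sqrt(0.68)
= 0.5 / 0.824621
r_corrected = 0.6063

0.6063


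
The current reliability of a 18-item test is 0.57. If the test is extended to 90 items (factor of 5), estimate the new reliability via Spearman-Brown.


r_new = (n * rxx) / (1 + (n-1) * rxx)
r_new = (5 * 0.57) / (1 + 4 * 0.57)
r_new = 2.85 / 3.28
r_new = 0.8689

0.8689


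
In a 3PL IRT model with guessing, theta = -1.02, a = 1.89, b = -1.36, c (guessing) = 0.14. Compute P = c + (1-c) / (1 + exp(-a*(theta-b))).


logit = 1.89*(-1.02 - -1.36) = 0.6426
P* = 1/(1 + exp(-0.6426)) = 0.6553
P = 0.14 + (1 - 0.14) * 0.6553
P = 0.7036

0.7036


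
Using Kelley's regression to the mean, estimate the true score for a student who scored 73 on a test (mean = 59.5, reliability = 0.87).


T_est = rxx * X + (1 - rxx) * mean
T_est = 0.87 * 73 + 0.13 * 59.5
T_est = 63.51 + 7.735
T_est = 71.245

71.245


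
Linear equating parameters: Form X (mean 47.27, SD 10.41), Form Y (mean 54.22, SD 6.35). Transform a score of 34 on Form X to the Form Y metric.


slope = SD_Y / SD_X = 6.35 / 10.41 ~ 0.61
intercept = mean_Y - slope * mean_X = 54.22 - (6.35 / 10.41) * 47.27 ~ 25.3858
Y = slope * X + intercept. To avoid rounding drift from the rounded slope/intercept, evaluate the equivalent form Y = mean_Y + SD_Y * (X - mean_X) / SD_X at full precision:
Y = 54.22 + 6.35 * (34 - 47.27) / 10.41
Y = 54.22 - 6.35 * 13.27 / 10.41
Y = 54.22 - 84.2645 / 10.41
Y = 54.22 - 8.0946
Y = 46.1254

46.1254


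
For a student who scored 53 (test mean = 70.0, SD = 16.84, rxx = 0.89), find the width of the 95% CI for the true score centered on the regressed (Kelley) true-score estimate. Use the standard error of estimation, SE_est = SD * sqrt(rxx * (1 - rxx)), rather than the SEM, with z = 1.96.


True score estimate = 0.89*53 + 0.11*70.0 = 54.87
SE_est = SD * sqrt(rxx * (1 - rxx)) = 16.84 * sqrt(0.89 * 0.11) = 16.84 * sqrt(0.0979) = 5.269064
CI = T_est +/- z * SE_est, so width = 2 * z * SE_est = 2 * 1.96 * 5.269064
Width = 20.6547

20.6547


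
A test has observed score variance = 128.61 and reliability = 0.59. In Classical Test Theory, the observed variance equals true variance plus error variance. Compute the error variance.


var_true = rxx * var_obs = 0.59 * 128.61 = 75.8799
var_error = var_obs - var_true
var_error = 128.61 - 75.8799
var_error = 52.7301

52.7301


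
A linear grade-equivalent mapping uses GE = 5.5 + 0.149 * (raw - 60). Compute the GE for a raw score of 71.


raw - median = 71 - 60 = 11
slope * diff = 0.149 * 11 = 1.639
GE = 5.5 + 1.639
GE = 7.139

7.139


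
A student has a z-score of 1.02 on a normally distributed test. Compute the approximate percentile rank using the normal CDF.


CDF(z) = 0.5 * (1 + erf(z/sqrt(2)))
erf(0.7212) = 0.6923
CDF = 0.8461
Percentile rank = 0.8461 * 100 = 84.61

84.61


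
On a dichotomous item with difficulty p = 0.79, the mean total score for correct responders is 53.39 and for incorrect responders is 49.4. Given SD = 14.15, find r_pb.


q = 1 - p = 0.21
rpb = ((M1 - M0) / SD) * sqrt(p * q)
rpb = ((53.39 - 49.4) / 14.15) * sqrt(0.79 * 0.21)
rpb = 0.1149

0.1149


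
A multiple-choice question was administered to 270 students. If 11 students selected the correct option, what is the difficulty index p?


Item difficulty p = number correct / total examinees
p = 11 / 270
p = 0.0407

0.0407


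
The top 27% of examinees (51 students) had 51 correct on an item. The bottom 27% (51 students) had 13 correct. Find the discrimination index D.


p_upper = 51/51 = 1.0
p_lower = 13/51 = 0.2549
D = 1.0 - 0.2549 = 0.7451

0.7451


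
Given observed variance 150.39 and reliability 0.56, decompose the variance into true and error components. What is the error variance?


var_true = rxx * var_obs = 0.56 * 150.39 = 84.2184
var_error = var_obs - var_true
var_error = 150.39 - 84.2184
var_error = 66.1716

66.1716


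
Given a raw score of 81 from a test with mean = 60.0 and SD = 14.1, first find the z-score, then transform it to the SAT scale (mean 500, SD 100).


z = (X - mean) / SD = (81 - 60.0) / 14.1
z = 21.0 / 14.1
z = 1.4894
SAT-scale = SAT = 500 + 100z
Carry z at full precision (z = 21.0 / 14.1) into the conversion:
SAT-scale = 500 + 100 * (21.0 / 14.1) = 500 + 2100 / 14.1
SAT-scale = 500 + 148.9362
SAT-scale = 648.9362

648.9362


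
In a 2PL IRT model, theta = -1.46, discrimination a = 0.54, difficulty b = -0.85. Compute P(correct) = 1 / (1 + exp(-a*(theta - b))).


a*(theta - b) = 0.54 * (-1.46 - -0.85) = -0.3294
exp(--0.3294) = 1.3901
P = 1 / (1 + 1.3901)
P = 0.4184

0.4184


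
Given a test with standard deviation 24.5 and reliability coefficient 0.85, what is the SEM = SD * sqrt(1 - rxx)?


SEM = SD * sqrt(1 - rxx)
SEM = 24.5 * sqrt(1 - 0.85)
SEM = 24.5 * sqrt(0.15) = 24.5 * 0.387298
SEM = 9.4888

9.4888


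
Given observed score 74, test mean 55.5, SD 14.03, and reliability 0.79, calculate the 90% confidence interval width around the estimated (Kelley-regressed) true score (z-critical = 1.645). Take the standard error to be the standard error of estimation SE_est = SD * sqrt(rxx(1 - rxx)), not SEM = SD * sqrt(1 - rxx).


True score estimate = 0.79*74 + 0.21*55.5 = 70.115
SE_est = SD * sqrt(rxx * (1 - rxx)) = 14.03 * sqrt(0.79 * 0.21) = 14.03 * sqrt(0.1659) = 5.714535
CI = T_est +/- z * SE_est, so width = 2 * z * SE_est = 2 * 1.645 * 5.714535
Width = 18.8008

18.8008


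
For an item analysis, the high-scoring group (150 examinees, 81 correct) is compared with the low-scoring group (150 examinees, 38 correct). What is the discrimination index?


p_upper = 81/150 = 0.54
p_lower = 38/150 = 0.2533
D = 0.54 - 0.2533 = 0.2867

0.2867


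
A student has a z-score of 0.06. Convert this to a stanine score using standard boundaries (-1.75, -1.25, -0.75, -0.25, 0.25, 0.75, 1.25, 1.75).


Stanine boundaries: [-1.75, -1.25, -0.75, -0.25, 0.25, 0.75, 1.25, 1.75]
z = 0.06
Check each boundary:
  z >= -1.75 -> could be stanine 2
  z >= -1.25 -> could be stanine 3
  z >= -0.75 -> could be stanine 4
  z >= -0.25 -> could be stanine 5
  z < 0.25
  z < 0.75
  z < 1.25
  z < 1.75
Highest qualifying boundary gives stanine = 5

5


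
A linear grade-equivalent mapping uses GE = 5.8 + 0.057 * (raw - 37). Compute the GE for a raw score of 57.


raw - median = 57 - 37 = 20
slope * diff = 0.057 * 20 = 1.14
GE = 5.8 + 1.14
GE = 6.94

6.94


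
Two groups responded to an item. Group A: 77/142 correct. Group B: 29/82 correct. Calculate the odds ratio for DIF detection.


Odds_A = 77/65 = 1.1846
Odds_B = 29/53 = 0.5472
OR = Odds_A / Odds_B = 1.1846 / 0.5472
Exactly, OR = (77 * 53) / (65 * 29) = 4081 / 1885
OR = 2.165

2.165


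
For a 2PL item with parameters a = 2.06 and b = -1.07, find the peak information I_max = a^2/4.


For 2PL, max info at theta = b = -1.07
I_max = a^2 / 4 = 2.06^2 / 4
= 4.2436 / 4
I_max = 1.0609

1.0609


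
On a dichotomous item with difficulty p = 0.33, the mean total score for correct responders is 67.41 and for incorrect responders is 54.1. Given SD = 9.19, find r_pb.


q = 1 - p = 0.67
rpb = ((M1 - M0) / SD) * sqrt(p * q)
rpb = ((67.41 - 54.1) / 9.19) * sqrt(0.33 * 0.67)
rpb = 0.681

0.681


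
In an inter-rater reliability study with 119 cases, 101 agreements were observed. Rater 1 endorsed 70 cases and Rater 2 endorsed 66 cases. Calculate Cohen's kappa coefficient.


P_o = 101/119 = 0.848739
P_e = (70*66 + 49*53) / 14161 = 0.509639
kappa = (P_o - P_e) / (1 - P_e)
kappa = (0.848739 - 0.509639) / (1 - 0.509639)
kappa = 0.6915

0.6915


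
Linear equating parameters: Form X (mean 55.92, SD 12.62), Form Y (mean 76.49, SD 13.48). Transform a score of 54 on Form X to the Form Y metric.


slope = SD_Y / SD_X = 13.48 / 12.62 ~ 1.0681
intercept = mean_Y - slope * mean_X = 76.49 - (13.48 / 12.62) * 55.92 ~ 16.7593
Y = slope * X + intercept. To avoid rounding drift from the rounded slope/intercept, evaluate the equivalent form Y = mean_Y + SD_Y * (X - mean_X) / SD_X at full precision:
Y = 76.49 + 13.48 * (54 - 55.92) / 12.62
Y = 76.49 - 13.48 * 1.92 / 12.62
Y = 76.49 - 25.8816 / 12.62
Y = 76.49 - 2.0508
Y = 74.4392

74.4392


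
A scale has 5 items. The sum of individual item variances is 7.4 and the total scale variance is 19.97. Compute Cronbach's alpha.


alpha = (k/(k-1)) * (1 - sum(si^2)/s_total^2)
= (5/4) * (1 - 7.4/19.97)
alpha = 0.7868

0.7868


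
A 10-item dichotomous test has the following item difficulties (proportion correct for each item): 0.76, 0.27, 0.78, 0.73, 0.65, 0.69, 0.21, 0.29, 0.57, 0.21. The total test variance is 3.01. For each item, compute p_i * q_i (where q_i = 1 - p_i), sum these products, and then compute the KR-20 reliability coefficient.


For each item, compute p_i * q_i:
  Item 1: 0.76 * 0.24 = 0.1824
  Item 2: 0.27 * 0.73 = 0.1971
  Item 3: 0.78 * 0.22 = 0.1716
  Item 4: 0.73 * 0.27 = 0.1971
  Item 5: 0.65 * 0.35 = 0.2275
  Item 6: 0.69 * 0.31 = 0.2139
  Item 7: 0.21 * 0.79 = 0.1659
  Item 8: 0.29 * 0.71 = 0.2059
  Item 9: 0.57 * 0.43 = 0.2451
  Item 10: 0.21 * 0.79 = 0.1659
Sum(p_i * q_i) = 0.1824 + 0.1971 + 0.1716 + 0.1971 + 0.2275 + 0.2139 + 0.1659 + 0.2059 + 0.2451 + 0.1659 = 1.9724
KR-20 = (k/(k-1)) * (1 - Sum(p_i*q_i) / Var_total)
= (10/9) * (1 - 1.9724/3.01)
= 1.1111 * 0.3447
KR-20 = 0.383

0.383


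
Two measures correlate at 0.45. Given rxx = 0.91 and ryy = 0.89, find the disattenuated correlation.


r_corrected = rxy / sqrt(rxx * ryy)
= 0.45 / sqrt(0.91 * 0.89)
= 0.45 / sqrt(0.8099)
= 0.45 / 0.899944
r_corrected = 0.5

0.5


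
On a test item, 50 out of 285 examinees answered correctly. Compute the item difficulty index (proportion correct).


Item difficulty p = number correct / total examinees
p = 50 / 285
p = 0.1754

0.1754


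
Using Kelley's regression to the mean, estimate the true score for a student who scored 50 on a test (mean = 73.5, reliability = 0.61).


T_est = rxx * X + (1 - rxx) * mean
T_est = 0.61 * 50 + 0.39 * 73.5
T_est = 30.5 + 28.665
T_est = 59.165

59.165


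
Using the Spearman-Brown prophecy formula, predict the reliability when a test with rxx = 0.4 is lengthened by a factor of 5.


r_new = (n * rxx) / (1 + (n-1) * rxx)
r_new = (5 * 0.4) / (1 + 4 * 0.4)
r_new = 2.0 / 2.6
r_new = 0.7692

0.7692


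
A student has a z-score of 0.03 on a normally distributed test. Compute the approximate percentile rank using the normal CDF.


CDF(z) = 0.5 * (1 + erf(z/sqrt(2)))
erf(0.0212) = 0.0239
CDF = 0.512
Percentile rank = 0.512 * 100 = 51.2

51.2


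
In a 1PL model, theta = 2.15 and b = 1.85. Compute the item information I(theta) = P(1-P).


P = 1/(1+exp(-(2.15-1.85))) = 0.5744
I = P*(1-P) = 0.5744 * 0.4256
I = 0.2445

0.2445


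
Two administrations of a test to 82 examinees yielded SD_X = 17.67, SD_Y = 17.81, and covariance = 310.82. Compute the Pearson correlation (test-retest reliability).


r = cov(X,Y) / (SD_X * SD_Y)
r = 310.82 / (17.67 * 17.81)
r = 310.82 / 314.7027
r = 0.9877

0.9877


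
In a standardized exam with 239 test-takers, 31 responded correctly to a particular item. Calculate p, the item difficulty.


Item difficulty p = number correct / total examinees
p = 31 / 239
p = 0.1297

0.1297


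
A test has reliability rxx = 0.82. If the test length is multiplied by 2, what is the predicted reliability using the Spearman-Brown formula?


r_new = (n * rxx) / (1 + (n-1) * rxx)
r_new = (2 * 0.82) / (1 + 1 * 0.82)
r_new = 1.64 / 1.82
r_new = 0.9011

0.9011


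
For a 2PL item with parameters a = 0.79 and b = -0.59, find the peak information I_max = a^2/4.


For 2PL, max info at theta = b = -0.59
I_max = a^2 / 4 = 0.79^2 / 4
= 0.6241 / 4
I_max = 0.156

0.156


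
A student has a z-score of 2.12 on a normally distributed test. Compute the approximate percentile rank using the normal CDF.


CDF(z) = 0.5 * (1 + erf(z/sqrt(2)))
erf(1.4991) = 0.966
CDF = 0.983
Percentile rank = 0.983 * 100 = 98.3

98.3


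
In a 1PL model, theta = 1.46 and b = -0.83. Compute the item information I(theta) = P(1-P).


P = 1/(1+exp(-(1.46--0.83))) = 0.908
I = P*(1-P) = 0.908 * 0.092
I = 0.0835

0.0835


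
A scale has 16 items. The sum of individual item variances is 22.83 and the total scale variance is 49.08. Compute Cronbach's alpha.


alpha = (k/(k-1)) * (1 - sum(si^2)/s_total^2)
= (16/15) * (1 - 22.83/49.08)
alpha = 0.5705

0.5705


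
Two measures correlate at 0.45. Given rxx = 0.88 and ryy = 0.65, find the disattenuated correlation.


r_corrected = rxy / sqrt(rxx * ryy)
= 0.45 / sqrt(0.88 * 0.65)
= 0.45 / sqrt(0.572)
= 0.45 / 0.756307
r_corrected = 0.595

0.595


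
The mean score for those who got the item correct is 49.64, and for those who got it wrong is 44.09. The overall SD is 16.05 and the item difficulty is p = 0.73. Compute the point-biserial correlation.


q = 1 - p = 0.27
rpb = ((M1 - M0) / SD) * sqrt(p * q)
rpb = ((49.64 - 44.09) / 16.05) * sqrt(0.73 * 0.27)
rpb = 0.1535

0.1535


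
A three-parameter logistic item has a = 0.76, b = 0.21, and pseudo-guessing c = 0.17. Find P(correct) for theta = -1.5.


logit = 0.76*(-1.5 - 0.21) = -1.2996
P* = 1/(1 + exp(--1.2996)) = 0.2142
P = 0.17 + (1 - 0.17) * 0.2142
P = 0.3478

0.3478


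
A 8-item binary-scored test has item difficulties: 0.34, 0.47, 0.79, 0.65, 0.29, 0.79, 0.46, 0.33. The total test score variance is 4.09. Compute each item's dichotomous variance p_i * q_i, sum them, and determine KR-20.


For each item, compute p_i * q_i:
  Item 1: 0.34 * 0.66 = 0.2244
  Item 2: 0.47 * 0.53 = 0.2491
  Item 3: 0.79 * 0.21 = 0.1659
  Item 4: 0.65 * 0.35 = 0.2275
  Item 5: 0.29 * 0.71 = 0.2059
  Item 6: 0.79 * 0.21 = 0.1659
  Item 7: 0.46 * 0.54 = 0.2484
  Item 8: 0.33 * 0.67 = 0.2211
Sum(p_i * q_i) = 0.2244 + 0.2491 + 0.1659 + 0.2275 + 0.2059 + 0.1659 + 0.2484 + 0.2211 = 1.7082
KR-20 = (k/(k-1)) * (1 - Sum(p_i*q_i) / Var_total)
= (8/7) * (1 - 1.7082/4.09)
= 1.1429 * 0.5823
KR-20 = 0.6655

0.6655


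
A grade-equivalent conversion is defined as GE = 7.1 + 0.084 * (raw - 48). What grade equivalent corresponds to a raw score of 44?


raw - median = 44 - 48 = -4
slope * diff = 0.084 * -4 = -0.336
GE = 7.1 + -0.336
GE = 6.764

6.764


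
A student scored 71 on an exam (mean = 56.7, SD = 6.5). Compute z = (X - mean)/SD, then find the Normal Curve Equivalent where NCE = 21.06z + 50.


z = (X - mean) / SD = (71 - 56.7) / 6.5
z = 14.3 / 6.5
z = 2.2
NCE = NCE = 21.06z + 50
Carry z at full precision (z = 14.3 / 6.5) into the conversion:
NCE = 21.06 * (14.3 / 6.5) + 50 = 301.158 / 6.5 + 50
NCE = 46.332 + 50
NCE = 96.332

96.332


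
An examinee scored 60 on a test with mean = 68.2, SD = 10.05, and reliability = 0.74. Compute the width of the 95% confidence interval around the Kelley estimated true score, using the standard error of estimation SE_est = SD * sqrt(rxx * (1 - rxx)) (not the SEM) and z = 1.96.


True score estimate = 0.74*60 + 0.26*68.2 = 62.132
SE_est = SD * sqrt(rxx * (1 - rxx)) = 10.05 * sqrt(0.74 * 0.26) = 10.05 * sqrt(0.1924) = 4.408274
CI = T_est +/- z * SE_est, so width = 2 * z * SE_est = 2 * 1.96 * 4.408274
Width = 17.2804

17.2804


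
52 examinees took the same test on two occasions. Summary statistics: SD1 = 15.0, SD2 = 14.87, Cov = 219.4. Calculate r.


r = cov(X,Y) / (SD_X * SD_Y)
r = 219.4 / (15.0 * 14.87)
r = 219.4 / 223.05
r = 0.9836

0.9836


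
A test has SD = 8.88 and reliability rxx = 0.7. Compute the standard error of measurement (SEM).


SEM = SD * sqrt(1 - rxx)
SEM = 8.88 * sqrt(1 - 0.7)
SEM = 8.88 * sqrt(0.3) = 8.88 * 0.547723
SEM = 4.8638

4.8638


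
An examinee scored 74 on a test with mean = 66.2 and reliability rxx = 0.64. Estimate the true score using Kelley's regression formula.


T_est = rxx * X + (1 - rxx) * mean
T_est = 0.64 * 74 + 0.36 * 66.2
T_est = 47.36 + 23.832
T_est = 71.192

71.192


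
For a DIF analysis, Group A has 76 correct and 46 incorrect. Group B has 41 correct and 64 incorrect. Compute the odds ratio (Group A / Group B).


Odds_A = 76/46 = 1.6522
Odds_B = 41/64 = 0.6406
OR = Odds_A / Odds_B = 1.6522 / 0.6406
Exactly, OR = (76 * 64) / (46 * 41) = 4864 / 1886
OR = 2.579

2.579


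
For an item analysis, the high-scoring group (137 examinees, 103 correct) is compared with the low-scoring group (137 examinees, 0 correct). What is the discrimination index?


p_upper = 103/137 = 0.7518
p_lower = 0/137 = 0.0
D = 0.7518 - 0.0 = 0.7518

0.7518


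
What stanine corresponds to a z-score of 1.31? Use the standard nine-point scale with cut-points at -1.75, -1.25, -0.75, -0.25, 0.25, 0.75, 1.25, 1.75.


Stanine boundaries: [-1.75, -1.25, -0.75, -0.25, 0.25, 0.75, 1.25, 1.75]
z = 1.31
Check each boundary:
  z >= -1.75 -> could be stanine 2
  z >= -1.25 -> could be stanine 3
  z >= -0.75 -> could be stanine 4
  z >= -0.25 -> could be stanine 5
  z >= 0.25 -> could be stanine 6
  z >= 0.75 -> could be stanine 7
  z >= 1.25 -> could be stanine 8
  z < 1.75
Highest qualifying boundary gives stanine = 8

8


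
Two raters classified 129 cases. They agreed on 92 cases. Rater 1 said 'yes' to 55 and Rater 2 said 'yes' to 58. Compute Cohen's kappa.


P_o = 92/129 = 0.713178
P_e = (55*58 + 74*71) / 16641 = 0.507421
kappa = (P_o - P_e) / (1 - P_e)
kappa = (0.713178 - 0.507421) / (1 - 0.507421)
kappa = 0.4177

0.4177


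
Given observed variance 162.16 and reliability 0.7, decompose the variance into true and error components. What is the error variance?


var_true = rxx * var_obs = 0.7 * 162.16 = 113.512
var_error = var_obs - var_true
var_error = 162.16 - 113.512
var_error = 48.648

48.648


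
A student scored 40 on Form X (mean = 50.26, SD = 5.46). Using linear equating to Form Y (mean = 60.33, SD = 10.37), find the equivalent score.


slope = SD_Y / SD_X = 10.37 / 5.46 ~ 1.8993
intercept = mean_Y - slope * mean_X = 60.33 - (10.37 / 5.46) * 50.26 ~ -35.1272
Y = slope * X + intercept. To avoid rounding drift from the rounded slope/intercept, evaluate the equivalent form Y = mean_Y + SD_Y * (X - mean_X) / SD_X at full precision:
Y = 60.33 + 10.37 * (40 - 50.26) / 5.46
Y = 60.33 - 10.37 * 10.26 / 5.46
Y = 60.33 - 106.3962 / 5.46
Y = 60.33 - 19.4865
Y = 40.8435

40.8435


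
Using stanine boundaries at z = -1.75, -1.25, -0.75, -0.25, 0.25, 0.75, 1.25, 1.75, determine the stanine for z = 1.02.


Stanine boundaries: [-1.75, -1.25, -0.75, -0.25, 0.25, 0.75, 1.25, 1.75]
z = 1.02
Check each boundary:
  z >= -1.75 -> could be stanine 2
  z >= -1.25 -> could be stanine 3
  z >= -0.75 -> could be stanine 4
  z >= -0.25 -> could be stanine 5
  z >= 0.25 -> could be stanine 6
  z >= 0.75 -> could be stanine 7
  z < 1.25
  z < 1.75
Highest qualifying boundary gives stanine = 7

7


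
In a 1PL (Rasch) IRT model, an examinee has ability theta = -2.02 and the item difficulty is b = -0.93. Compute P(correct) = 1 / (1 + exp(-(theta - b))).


theta - b = -2.02 - -0.93 = -1.09
exp(-(theta - b)) = exp(1.09) = 2.9743
P = 1 / (1 + 2.9743)
P = 0.2516

0.2516


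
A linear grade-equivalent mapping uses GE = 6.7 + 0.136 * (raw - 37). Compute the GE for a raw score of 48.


raw - median = 48 - 37 = 11
slope * diff = 0.136 * 11 = 1.496
GE = 6.7 + 1.496
GE = 8.196

8.196


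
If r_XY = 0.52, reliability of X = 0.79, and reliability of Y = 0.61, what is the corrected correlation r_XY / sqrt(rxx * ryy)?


r_corrected = rxy / sqrt(rxx * ryy)
= 0.52 / sqrt(0.79 * 0.61)
= 0.52 / sqrt(0.4819)
= 0.52 / 0.69419
r_corrected = 0.7491

0.7491


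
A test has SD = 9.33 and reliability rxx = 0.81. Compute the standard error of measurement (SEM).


SEM = SD * sqrt(1 - rxx)
SEM = 9.33 * sqrt(1 - 0.81)
SEM = 9.33 * sqrt(0.19) = 9.33 * 0.43589
SEM = 4.0669

4.0669


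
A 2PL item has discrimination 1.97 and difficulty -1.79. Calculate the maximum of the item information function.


For 2PL, max info at theta = b = -1.79
I_max = a^2 / 4 = 1.97^2 / 4
= 3.8809 / 4
I_max = 0.9702

0.9702


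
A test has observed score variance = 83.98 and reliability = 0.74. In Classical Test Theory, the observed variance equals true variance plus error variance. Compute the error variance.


var_true = rxx * var_obs = 0.74 * 83.98 = 62.1452
var_error = var_obs - var_true
var_error = 83.98 - 62.1452
var_error = 21.8348

21.8348


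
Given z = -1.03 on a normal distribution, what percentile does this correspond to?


CDF(z) = 0.5 * (1 + erf(z/sqrt(2)))
erf(-0.7283) = -0.697
CDF = 0.1515
Percentile rank = 0.1515 * 100 = 15.15

15.15


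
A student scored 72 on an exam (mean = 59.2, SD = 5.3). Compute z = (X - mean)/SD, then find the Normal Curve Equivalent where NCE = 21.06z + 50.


z = (X - mean) / SD = (72 - 59.2) / 5.3
z = 12.8 / 5.3
z = 2.4151
NCE = NCE = 21.06z + 50
Carry z at full precision (z = 12.8 / 5.3) into the conversion:
NCE = 21.06 * (12.8 / 5.3) + 50 = 269.568 / 5.3 + 50
NCE = 50.8619 + 50
NCE = 100.8619

100.8619


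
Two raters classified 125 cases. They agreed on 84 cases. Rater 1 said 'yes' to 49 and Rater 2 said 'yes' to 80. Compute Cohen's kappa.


P_o = 84/125 = 0.672
P_e = (49*80 + 76*45) / 15625 = 0.46976
kappa = (P_o - P_e) / (1 - P_e)
kappa = (0.672 - 0.46976) / (1 - 0.46976)
kappa = 0.3814

0.3814


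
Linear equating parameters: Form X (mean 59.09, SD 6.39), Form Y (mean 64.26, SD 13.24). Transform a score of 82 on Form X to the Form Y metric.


slope = SD_Y / SD_X = 13.24 / 6.39 ~ 2.072
intercept = mean_Y - slope * mean_X = 64.26 - (13.24 / 6.39) * 59.09 ~ -58.1737
Y = slope * X + intercept. To avoid rounding drift from the rounded slope/intercept, evaluate the equivalent form Y = mean_Y + SD_Y * (X - mean_X) / SD_X at full precision:
Y = 64.26 + 13.24 * (82 - 59.09) / 6.39
Y = 64.26 + 13.24 * 22.91 / 6.39
Y = 64.26 + 303.3284 / 6.39
Y = 64.26 + 47.4692
Y = 111.7292

111.7292


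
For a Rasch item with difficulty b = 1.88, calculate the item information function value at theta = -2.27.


P = 1/(1+exp(-(-2.27-1.88))) = 0.0155
I = P*(1-P) = 0.0155 * 0.9845
I = 0.0153

0.0153


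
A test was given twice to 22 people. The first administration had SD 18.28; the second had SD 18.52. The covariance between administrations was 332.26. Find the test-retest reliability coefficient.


r = cov(X,Y) / (SD_X * SD_Y)
r = 332.26 / (18.28 * 18.52)
r = 332.26 / 338.5456
r = 0.9814

0.9814


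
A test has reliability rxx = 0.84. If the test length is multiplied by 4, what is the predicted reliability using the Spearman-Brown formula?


r_new = (n * rxx) / (1 + (n-1) * rxx)
r_new = (4 * 0.84) / (1 + 3 * 0.84)
r_new = 3.36 / 3.52
r_new = 0.9545

0.9545


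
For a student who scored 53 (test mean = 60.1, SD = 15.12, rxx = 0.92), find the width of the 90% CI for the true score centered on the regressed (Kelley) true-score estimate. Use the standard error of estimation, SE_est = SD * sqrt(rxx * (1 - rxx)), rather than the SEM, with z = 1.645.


True score estimate = 0.92*53 + 0.08*60.1 = 53.568
SE_est = SD * sqrt(rxx * (1 - rxx)) = 15.12 * sqrt(0.92 * 0.08) = 15.12 * sqrt(0.0736) = 4.101953
CI = T_est +/- z * SE_est, so width = 2 * z * SE_est = 2 * 1.645 * 4.101953
Width = 13.4954

13.4954


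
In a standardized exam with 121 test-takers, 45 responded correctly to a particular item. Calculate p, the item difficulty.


Item difficulty p = number correct / total examinees
p = 45 / 121
p = 0.3719

0.3719


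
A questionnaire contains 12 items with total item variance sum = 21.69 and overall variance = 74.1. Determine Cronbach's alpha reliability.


alpha = (k/(k-1)) * (1 - sum(si^2)/s_total^2)
= (12/11) * (1 - 21.69/74.1)
alpha = 0.7716

0.7716


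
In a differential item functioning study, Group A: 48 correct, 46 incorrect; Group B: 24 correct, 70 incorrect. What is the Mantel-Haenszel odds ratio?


Odds_A = 48/46 = 1.0435
Odds_B = 24/70 = 0.3429
OR = Odds_A / Odds_B = 1.0435 / 0.3429
Exactly, OR = (48 * 70) / (46 * 24) = 3360 / 1104
OR = 3.0435

3.0435


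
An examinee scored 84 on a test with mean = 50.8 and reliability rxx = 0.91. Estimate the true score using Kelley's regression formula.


T_est = rxx * X + (1 - rxx) * mean
T_est = 0.91 * 84 + 0.09 * 50.8
T_est = 76.44 + 4.572
T_est = 81.012

81.012


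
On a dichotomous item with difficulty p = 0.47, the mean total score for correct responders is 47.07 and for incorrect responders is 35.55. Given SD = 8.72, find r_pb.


q = 1 - p = 0.53
rpb = ((M1 - M0) / SD) * sqrt(p * q)
rpb = ((47.07 - 35.55) / 8.72) * sqrt(0.47 * 0.53)
rpb = 0.6594

0.6594


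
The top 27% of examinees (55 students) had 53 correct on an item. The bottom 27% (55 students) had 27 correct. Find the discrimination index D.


p_upper = 53/55 = 0.9636
p_lower = 27/55 = 0.4909
D = 0.9636 - 0.4909 = 0.4727

0.4727


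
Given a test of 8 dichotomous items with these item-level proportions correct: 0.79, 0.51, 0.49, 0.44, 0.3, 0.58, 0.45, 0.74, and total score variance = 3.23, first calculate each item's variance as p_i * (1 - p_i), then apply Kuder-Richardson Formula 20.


For each item, compute p_i * q_i:
  Item 1: 0.79 * 0.21 = 0.1659
  Item 2: 0.51 * 0.49 = 0.2499
  Item 3: 0.49 * 0.51 = 0.2499
  Item 4: 0.44 * 0.56 = 0.2464
  Item 5: 0.3 * 0.7 = 0.21
  Item 6: 0.58 * 0.42 = 0.2436
  Item 7: 0.45 * 0.55 = 0.2475
  Item 8: 0.74 * 0.26 = 0.1924
Sum(p_i * q_i) = 0.1659 + 0.2499 + 0.2499 + 0.2464 + 0.21 + 0.2436 + 0.2475 + 0.1924 = 1.8056
KR-20 = (k/(k-1)) * (1 - Sum(p_i*q_i) / Var_total)
= (8/7) * (1 - 1.8056/3.23)
= 1.1429 * 0.441
KR-20 = 0.504

0.504


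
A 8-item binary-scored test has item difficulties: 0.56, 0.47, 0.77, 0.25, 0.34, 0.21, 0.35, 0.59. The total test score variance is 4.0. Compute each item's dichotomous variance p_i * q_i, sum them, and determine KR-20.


For each item, compute p_i * q_i:
  Item 1: 0.56 * 0.44 = 0.2464
  Item 2: 0.47 * 0.53 = 0.2491
  Item 3: 0.77 * 0.23 = 0.1771
  Item 4: 0.25 * 0.75 = 0.1875
  Item 5: 0.34 * 0.66 = 0.2244
  Item 6: 0.21 * 0.79 = 0.1659
  Item 7: 0.35 * 0.65 = 0.2275
  Item 8: 0.59 * 0.41 = 0.2419
Sum(p_i * q_i) = 0.2464 + 0.2491 + 0.1771 + 0.1875 + 0.2244 + 0.1659 + 0.2275 + 0.2419 = 1.7198
KR-20 = (k/(k-1)) * (1 - Sum(p_i*q_i) / Var_total)
= (8/7) * (1 - 1.7198/4.0)
= 1.1429 * 0.57
KR-20 = 0.6515

0.6515


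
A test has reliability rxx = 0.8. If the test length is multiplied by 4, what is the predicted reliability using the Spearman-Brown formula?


r_new = (n * rxx) / (1 + (n-1) * rxx)
r_new = (4 * 0.8) / (1 + 3 * 0.8)
r_new = 3.2 / 3.4
r_new = 0.9412

0.9412


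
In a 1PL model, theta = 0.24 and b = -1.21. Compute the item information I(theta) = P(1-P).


P = 1/(1+exp(-(0.24--1.21))) = 0.81
I = P*(1-P) = 0.81 * 0.19
I = 0.1539

0.1539


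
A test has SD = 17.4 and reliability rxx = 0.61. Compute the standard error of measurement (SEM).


SEM = SD * sqrt(1 - rxx)
SEM = 17.4 * sqrt(1 - 0.61)
SEM = 17.4 * sqrt(0.39) = 17.4 * 0.6245
SEM = 10.8663

10.8663


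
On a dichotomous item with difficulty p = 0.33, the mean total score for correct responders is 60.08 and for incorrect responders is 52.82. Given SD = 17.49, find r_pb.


q = 1 - p = 0.67
rpb = ((M1 - M0) / SD) * sqrt(p * q)
rpb = ((60.08 - 52.82) / 17.49) * sqrt(0.33 * 0.67)
rpb = 0.1952

0.1952


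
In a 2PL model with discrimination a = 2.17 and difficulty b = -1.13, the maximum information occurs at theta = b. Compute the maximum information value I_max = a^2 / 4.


For 2PL, max info at theta = b = -1.13
I_max = a^2 / 4 = 2.17^2 / 4
= 4.7089 / 4
I_max = 1.1772

1.1772


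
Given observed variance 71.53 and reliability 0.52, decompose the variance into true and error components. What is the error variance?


var_true = rxx * var_obs = 0.52 * 71.53 = 37.1956
var_error = var_obs - var_true
var_error = 71.53 - 37.1956
var_error = 34.3344

34.3344


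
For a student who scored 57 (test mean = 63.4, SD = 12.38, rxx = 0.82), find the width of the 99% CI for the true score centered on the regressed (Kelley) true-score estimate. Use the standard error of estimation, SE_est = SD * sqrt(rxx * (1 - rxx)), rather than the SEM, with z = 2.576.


True score estimate = 0.82*57 + 0.18*63.4 = 58.152
SE_est = SD * sqrt(rxx * (1 - rxx)) = 12.38 * sqrt(0.82 * 0.18) = 12.38 * sqrt(0.1476) = 4.756241
CI = T_est +/- z * SE_est, so width = 2 * z * SE_est = 2 * 2.576 * 4.756241
Width = 24.5042

24.5042


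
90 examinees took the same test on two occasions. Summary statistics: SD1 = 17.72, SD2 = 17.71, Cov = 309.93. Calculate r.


r = cov(X,Y) / (SD_X * SD_Y)
r = 309.93 / (17.72 * 17.71)
r = 309.93 / 313.8212
r = 0.9876

0.9876


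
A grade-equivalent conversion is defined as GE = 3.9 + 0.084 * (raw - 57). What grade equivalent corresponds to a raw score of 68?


raw - median = 68 - 57 = 11
slope * diff = 0.084 * 11 = 0.924
GE = 3.9 + 0.924
GE = 4.824

4.824


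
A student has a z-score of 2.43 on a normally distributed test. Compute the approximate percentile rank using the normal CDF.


CDF(z) = 0.5 * (1 + erf(z/sqrt(2)))
erf(1.7183) = 0.9849
CDF = 0.9925
Percentile rank = 0.9925 * 100 = 99.25

99.25


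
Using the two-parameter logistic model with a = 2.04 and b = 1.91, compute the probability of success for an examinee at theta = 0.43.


a*(theta - b) = 2.04 * (0.43 - 1.91) = -3.0192
exp(--3.0192) = 20.4749
P = 1 / (1 + 20.4749)
P = 0.0466

0.0466


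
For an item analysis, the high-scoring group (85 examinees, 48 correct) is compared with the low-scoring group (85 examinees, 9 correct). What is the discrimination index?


p_upper = 48/85 = 0.5647
p_lower = 9/85 = 0.1059
D = 0.5647 - 0.1059 = 0.4588

0.4588


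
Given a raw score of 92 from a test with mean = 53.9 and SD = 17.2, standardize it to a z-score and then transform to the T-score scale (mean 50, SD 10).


z = (X - mean) / SD = (92 - 53.9) / 17.2
z = 38.1 / 17.2
z = 2.2151
T-score = T = 50 + 10z
Carry z at full precision (z = 38.1 / 17.2) into the conversion:
T-score = 50 + 10 * (38.1 / 17.2) = 50 + 381 / 17.2
T-score = 50 + 22.1512
T-score = 72.1512

72.1512


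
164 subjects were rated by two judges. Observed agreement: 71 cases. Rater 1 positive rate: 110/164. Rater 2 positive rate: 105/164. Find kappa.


P_o = 71/164 = 0.432927
P_e = (110*105 + 54*59) / 26896 = 0.547888
kappa = (P_o - P_e) / (1 - P_e)
kappa = (0.432927 - 0.547888) / (1 - 0.547888)
kappa = -0.2543

-0.2543


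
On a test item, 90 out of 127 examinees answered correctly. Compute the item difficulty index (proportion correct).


Item difficulty p = number correct / total examinees
p = 90 / 127
p = 0.7087

0.7087


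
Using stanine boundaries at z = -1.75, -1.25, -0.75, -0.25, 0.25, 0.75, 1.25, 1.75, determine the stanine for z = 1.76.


Stanine boundaries: [-1.75, -1.25, -0.75, -0.25, 0.25, 0.75, 1.25, 1.75]
z = 1.76
Check each boundary:
  z >= -1.75 -> could be stanine 2
  z >= -1.25 -> could be stanine 3
  z >= -0.75 -> could be stanine 4
  z >= -0.25 -> could be stanine 5
  z >= 0.25 -> could be stanine 6
  z >= 0.75 -> could be stanine 7
  z >= 1.25 -> could be stanine 8
  z >= 1.75 -> could be stanine 9
Highest qualifying boundary gives stanine = 9

9


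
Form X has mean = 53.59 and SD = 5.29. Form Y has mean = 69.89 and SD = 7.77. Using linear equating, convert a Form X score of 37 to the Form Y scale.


slope = SD_Y / SD_X = 7.77 / 5.29 ~ 1.4688
intercept = mean_Y - slope * mean_X = 69.89 - (7.77 / 5.29) * 53.59 ~ -8.8235
Y = slope * X + intercept. To avoid rounding drift from the rounded slope/intercept, evaluate the equivalent form Y = mean_Y + SD_Y * (X - mean_X) / SD_X at full precision:
Y = 69.89 + 7.77 * (37 - 53.59) / 5.29
Y = 69.89 - 7.77 * 16.59 / 5.29
Y = 69.89 - 128.9043 / 5.29
Y = 69.89 - 24.3675
Y = 45.5225

45.5225


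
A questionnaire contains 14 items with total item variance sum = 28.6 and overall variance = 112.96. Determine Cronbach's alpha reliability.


alpha = (k/(k-1)) * (1 - sum(si^2)/s_total^2)
= (14/13) * (1 - 28.6/112.96)
alpha = 0.8043

0.8043


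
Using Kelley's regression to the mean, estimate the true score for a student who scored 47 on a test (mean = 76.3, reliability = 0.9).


T_est = rxx * X + (1 - rxx) * mean
T_est = 0.9 * 47 + 0.1 * 76.3
T_est = 42.3 + 7.63
T_est = 49.93

49.93


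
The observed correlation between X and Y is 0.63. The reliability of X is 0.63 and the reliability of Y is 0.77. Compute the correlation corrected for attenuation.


r_corrected = rxy / sqrt(rxx * ryy)
= 0.63 / sqrt(0.63 * 0.77)
= 0.63 / sqrt(0.4851)
= 0.63 / 0.696491
r_corrected = 0.9045

0.9045


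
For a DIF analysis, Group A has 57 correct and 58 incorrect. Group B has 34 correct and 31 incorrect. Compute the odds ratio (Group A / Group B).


Odds_A = 57/58 = 0.9828
Odds_B = 34/31 = 1.0968
OR = Odds_A / Odds_B = 0.9828 / 1.0968
Exactly, OR = (57 * 31) / (58 * 34) = 1767 / 1972
OR = 0.896

0.896


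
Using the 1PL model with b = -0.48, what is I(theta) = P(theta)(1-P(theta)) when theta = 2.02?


P = 1/(1+exp(-(2.02--0.48))) = 0.9241
I = P*(1-P) = 0.9241 * 0.0759
I = 0.0701

0.0701


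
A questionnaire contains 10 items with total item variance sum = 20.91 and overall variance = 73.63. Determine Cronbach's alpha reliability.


alpha = (k/(k-1)) * (1 - sum(si^2)/s_total^2)
= (10/9) * (1 - 20.91/73.63)
alpha = 0.7956

0.7956


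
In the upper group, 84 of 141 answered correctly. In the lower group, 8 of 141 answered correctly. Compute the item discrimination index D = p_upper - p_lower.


p_upper = 84/141 = 0.5957
p_lower = 8/141 = 0.0567
D = 0.5957 - 0.0567 = 0.539

0.539


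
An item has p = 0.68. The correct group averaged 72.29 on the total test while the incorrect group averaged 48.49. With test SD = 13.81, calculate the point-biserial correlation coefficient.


q = 1 - p = 0.32
rpb = ((M1 - M0) / SD) * sqrt(p * q)
rpb = ((72.29 - 48.49) / 13.81) * sqrt(0.68 * 0.32)
rpb = 0.8039

0.8039


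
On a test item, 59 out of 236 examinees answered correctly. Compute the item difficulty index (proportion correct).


Item difficulty p = number correct / total examinees
p = 59 / 236
p = 0.25

0.25


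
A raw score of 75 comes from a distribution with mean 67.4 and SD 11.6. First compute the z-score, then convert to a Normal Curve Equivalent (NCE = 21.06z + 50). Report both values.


z = (X - mean) / SD = (75 - 67.4) / 11.6
z = 7.6 / 11.6
z = 0.6552
NCE = NCE = 21.06z + 50
Carry z at full precision (z = 7.6 / 11.6) into the conversion:
NCE = 21.06 * (7.6 / 11.6) + 50 = 160.056 / 11.6 + 50
NCE = 13.7979 + 50
NCE = 63.7979

63.7979


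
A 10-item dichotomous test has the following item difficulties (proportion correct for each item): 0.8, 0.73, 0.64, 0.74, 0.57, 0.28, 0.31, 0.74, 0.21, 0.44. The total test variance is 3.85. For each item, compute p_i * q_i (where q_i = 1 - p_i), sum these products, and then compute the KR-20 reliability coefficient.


For each item, compute p_i * q_i:
  Item 1: 0.8 * 0.2 = 0.16
  Item 2: 0.73 * 0.27 = 0.1971
  Item 3: 0.64 * 0.36 = 0.2304
  Item 4: 0.74 * 0.26 = 0.1924
  Item 5: 0.57 * 0.43 = 0.2451
  Item 6: 0.28 * 0.72 = 0.2016
  Item 7: 0.31 * 0.69 = 0.2139
  Item 8: 0.74 * 0.26 = 0.1924
  Item 9: 0.21 * 0.79 = 0.1659
  Item 10: 0.44 * 0.56 = 0.2464
Sum(p_i * q_i) = 0.16 + 0.1971 + 0.2304 + 0.1924 + 0.2451 + 0.2016 + 0.2139 + 0.1924 + 0.1659 + 0.2464 = 2.0452
KR-20 = (k/(k-1)) * (1 - Sum(p_i*q_i) / Var_total)
= (10/9) * (1 - 2.0452/3.85)
= 1.1111 * 0.4688
KR-20 = 0.5209

0.5209


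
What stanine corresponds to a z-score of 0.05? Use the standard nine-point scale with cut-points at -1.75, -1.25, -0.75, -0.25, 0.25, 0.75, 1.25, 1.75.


Stanine boundaries: [-1.75, -1.25, -0.75, -0.25, 0.25, 0.75, 1.25, 1.75]
z = 0.05
Check each boundary:
  z >= -1.75 -> could be stanine 2
  z >= -1.25 -> could be stanine 3
  z >= -0.75 -> could be stanine 4
  z >= -0.25 -> could be stanine 5
  z < 0.25
  z < 0.75
  z < 1.25
  z < 1.75
Highest qualifying boundary gives stanine = 5

5


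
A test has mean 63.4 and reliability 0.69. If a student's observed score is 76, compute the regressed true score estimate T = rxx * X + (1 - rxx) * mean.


T_est = rxx * X + (1 - rxx) * mean
T_est = 0.69 * 76 + 0.31 * 63.4
T_est = 52.44 + 19.654
T_est = 72.094

72.094


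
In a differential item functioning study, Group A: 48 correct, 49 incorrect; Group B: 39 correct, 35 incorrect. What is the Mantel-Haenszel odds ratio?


Odds_A = 48/49 = 0.9796
Odds_B = 39/35 = 1.1143
OR = Odds_A / Odds_B = 0.9796 / 1.1143
Exactly, OR = (48 * 35) / (49 * 39) = 1680 / 1911
OR = 0.8791

0.8791


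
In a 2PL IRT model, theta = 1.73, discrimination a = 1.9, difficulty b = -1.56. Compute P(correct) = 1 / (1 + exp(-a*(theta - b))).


a*(theta - b) = 1.9 * (1.73 - -1.56) = 6.251
exp(-6.251) = 0.0019
P = 1 / (1 + 0.0019)
P = 0.9981

0.9981


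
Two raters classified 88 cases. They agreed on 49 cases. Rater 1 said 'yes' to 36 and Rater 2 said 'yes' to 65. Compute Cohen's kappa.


P_o = 49/88 = 0.556818
P_e = (36*65 + 52*23) / 7744 = 0.456612
kappa = (P_o - P_e) / (1 - P_e)
kappa = (0.556818 - 0.456612) / (1 - 0.456612)
kappa = 0.1844

0.1844


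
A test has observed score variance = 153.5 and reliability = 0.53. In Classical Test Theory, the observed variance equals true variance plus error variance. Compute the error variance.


var_true = rxx * var_obs = 0.53 * 153.5 = 81.355
var_error = var_obs - var_true
var_error = 153.5 - 81.355
var_error = 72.145

72.145


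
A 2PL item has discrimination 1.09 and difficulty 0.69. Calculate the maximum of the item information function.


For 2PL, max info at theta = b = 0.69
I_max = a^2 / 4 = 1.09^2 / 4
= 1.1881 / 4
I_max = 0.297

0.297


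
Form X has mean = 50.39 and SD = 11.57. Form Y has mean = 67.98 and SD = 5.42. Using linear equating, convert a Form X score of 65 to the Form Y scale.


slope = SD_Y / SD_X = 5.42 / 11.57 ~ 0.4685
intercept = mean_Y - slope * mean_X = 67.98 - (5.42 / 11.57) * 50.39 ~ 44.3747
Y = slope * X + intercept. To avoid rounding drift from the rounded slope/intercept, evaluate the equivalent form Y = mean_Y + SD_Y * (X - mean_X) / SD_X at full precision:
Y = 67.98 + 5.42 * (65 - 50.39) / 11.57
Y = 67.98 + 5.42 * 14.61 / 11.57
Y = 67.98 + 79.1862 / 11.57
Y = 67.98 + 6.8441
Y = 74.8241

74.8241
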